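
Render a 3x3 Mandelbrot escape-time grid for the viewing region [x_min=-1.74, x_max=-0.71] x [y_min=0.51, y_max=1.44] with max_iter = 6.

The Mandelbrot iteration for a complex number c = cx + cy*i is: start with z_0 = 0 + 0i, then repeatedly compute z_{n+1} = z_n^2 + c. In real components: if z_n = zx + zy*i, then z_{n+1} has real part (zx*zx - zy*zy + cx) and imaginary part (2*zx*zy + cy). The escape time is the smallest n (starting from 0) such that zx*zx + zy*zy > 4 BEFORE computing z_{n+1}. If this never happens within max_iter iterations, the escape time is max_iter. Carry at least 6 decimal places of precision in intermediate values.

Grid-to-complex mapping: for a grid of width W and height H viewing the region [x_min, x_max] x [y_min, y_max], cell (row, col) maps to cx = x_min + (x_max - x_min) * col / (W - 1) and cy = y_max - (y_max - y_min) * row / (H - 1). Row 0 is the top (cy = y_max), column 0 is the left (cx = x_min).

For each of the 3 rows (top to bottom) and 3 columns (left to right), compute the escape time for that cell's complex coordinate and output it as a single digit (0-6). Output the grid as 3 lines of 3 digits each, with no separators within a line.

Answer: 122
234
346

Derivation:
(row=0, col=0): c = -1.7400 + 1.4400i → escape time 1
(row=0, col=1): c = -1.2250 + 1.4400i → escape time 2
(row=0, col=2): c = -0.7100 + 1.4400i → escape time 2
(row=1, col=0): c = -1.7400 + 0.9750i → escape time 2
(row=1, col=1): c = -1.2250 + 0.9750i → escape time 3
(row=1, col=2): c = -0.7100 + 0.9750i → escape time 4
(row=2, col=0): c = -1.7400 + 0.5100i → escape time 3
(row=2, col=1): c = -1.2250 + 0.5100i → escape time 4
(row=2, col=2): c = -0.7100 + 0.5100i → escape time 6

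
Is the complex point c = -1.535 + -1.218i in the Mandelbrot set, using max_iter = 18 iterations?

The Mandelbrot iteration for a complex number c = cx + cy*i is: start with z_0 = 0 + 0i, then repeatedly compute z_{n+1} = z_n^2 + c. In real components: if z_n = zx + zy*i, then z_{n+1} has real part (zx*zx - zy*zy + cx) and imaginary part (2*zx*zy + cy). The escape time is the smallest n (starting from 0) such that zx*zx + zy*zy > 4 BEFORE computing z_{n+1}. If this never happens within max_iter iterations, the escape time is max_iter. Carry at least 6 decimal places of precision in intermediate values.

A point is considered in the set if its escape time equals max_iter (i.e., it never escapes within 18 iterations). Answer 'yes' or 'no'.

z_0 = 0 + 0i, c = -1.5350 + -1.2180i
Iter 1: z = -1.5350 + -1.2180i, |z|^2 = 3.8397
Iter 2: z = -0.6623 + 2.5213i, |z|^2 = 6.7954
Escaped at iteration 2

Answer: no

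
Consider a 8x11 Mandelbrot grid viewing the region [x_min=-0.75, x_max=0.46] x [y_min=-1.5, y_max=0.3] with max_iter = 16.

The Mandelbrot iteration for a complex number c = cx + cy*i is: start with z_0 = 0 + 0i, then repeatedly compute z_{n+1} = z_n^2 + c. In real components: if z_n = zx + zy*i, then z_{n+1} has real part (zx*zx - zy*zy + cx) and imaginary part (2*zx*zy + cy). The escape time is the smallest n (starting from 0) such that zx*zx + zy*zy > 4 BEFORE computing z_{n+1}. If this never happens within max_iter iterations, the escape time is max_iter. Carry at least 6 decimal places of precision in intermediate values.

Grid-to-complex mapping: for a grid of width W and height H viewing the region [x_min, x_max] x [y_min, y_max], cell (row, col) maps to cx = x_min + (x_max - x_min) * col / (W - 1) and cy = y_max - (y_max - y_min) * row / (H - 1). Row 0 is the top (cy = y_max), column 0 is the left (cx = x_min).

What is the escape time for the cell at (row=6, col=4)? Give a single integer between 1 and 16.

z_0 = 0 + 0i, c = -0.0586 + -0.7800i
Iter 1: z = -0.0586 + -0.7800i, |z|^2 = 0.6118
Iter 2: z = -0.6635 + -0.6886i, |z|^2 = 0.9145
Iter 3: z = -0.0925 + 0.1339i, |z|^2 = 0.0265
Iter 4: z = -0.0679 + -0.8048i, |z|^2 = 0.6523
Iter 5: z = -0.7016 + -0.6707i, |z|^2 = 0.9420
Iter 6: z = -0.0161 + 0.1611i, |z|^2 = 0.0262
Iter 7: z = -0.0843 + -0.7852i, |z|^2 = 0.6236
Iter 8: z = -0.6680 + -0.6477i, |z|^2 = 0.8657
Iter 9: z = -0.0319 + 0.0853i, |z|^2 = 0.0083
Iter 10: z = -0.0648 + -0.7854i, |z|^2 = 0.6211
Iter 11: z = -0.6713 + -0.6782i, |z|^2 = 0.9105
Iter 12: z = -0.0679 + 0.1305i, |z|^2 = 0.0216
Iter 13: z = -0.0710 + -0.7977i, |z|^2 = 0.6414
Iter 14: z = -0.6899 + -0.6667i, |z|^2 = 0.9205
Iter 15: z = -0.0272 + 0.1399i, |z|^2 = 0.0203

Answer: 16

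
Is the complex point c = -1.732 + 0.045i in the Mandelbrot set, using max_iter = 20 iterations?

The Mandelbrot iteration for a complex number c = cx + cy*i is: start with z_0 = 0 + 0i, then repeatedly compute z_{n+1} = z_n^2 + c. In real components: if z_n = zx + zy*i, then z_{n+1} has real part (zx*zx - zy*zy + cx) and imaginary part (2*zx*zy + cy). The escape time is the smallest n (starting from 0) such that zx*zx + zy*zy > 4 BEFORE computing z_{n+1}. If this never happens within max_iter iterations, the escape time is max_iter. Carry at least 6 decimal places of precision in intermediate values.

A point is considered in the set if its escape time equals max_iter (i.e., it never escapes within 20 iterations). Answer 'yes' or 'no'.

Answer: no

Derivation:
z_0 = 0 + 0i, c = -1.7320 + 0.0450i
Iter 1: z = -1.7320 + 0.0450i, |z|^2 = 3.0018
Iter 2: z = 1.2658 + -0.1109i, |z|^2 = 1.6145
Iter 3: z = -0.1420 + -0.2357i, |z|^2 = 0.0757
Iter 4: z = -1.7674 + 0.1120i, |z|^2 = 3.1362
Iter 5: z = 1.3791 + -0.3508i, |z|^2 = 2.0249
Iter 6: z = 0.0469 + -0.9225i, |z|^2 = 0.8531
Iter 7: z = -2.5807 + -0.0415i, |z|^2 = 6.6619
Escaped at iteration 7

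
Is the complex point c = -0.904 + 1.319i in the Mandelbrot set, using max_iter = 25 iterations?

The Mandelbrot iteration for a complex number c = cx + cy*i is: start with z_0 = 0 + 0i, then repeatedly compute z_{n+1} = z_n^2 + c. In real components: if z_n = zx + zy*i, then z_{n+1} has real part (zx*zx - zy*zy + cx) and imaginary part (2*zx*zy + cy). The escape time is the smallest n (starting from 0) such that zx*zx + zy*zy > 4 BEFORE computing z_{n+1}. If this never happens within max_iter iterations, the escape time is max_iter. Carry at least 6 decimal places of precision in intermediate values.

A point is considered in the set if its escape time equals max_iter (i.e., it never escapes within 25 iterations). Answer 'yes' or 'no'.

z_0 = 0 + 0i, c = -0.9040 + 1.3190i
Iter 1: z = -0.9040 + 1.3190i, |z|^2 = 2.5570
Iter 2: z = -1.8265 + -1.0658i, |z|^2 = 4.4721
Escaped at iteration 2

Answer: no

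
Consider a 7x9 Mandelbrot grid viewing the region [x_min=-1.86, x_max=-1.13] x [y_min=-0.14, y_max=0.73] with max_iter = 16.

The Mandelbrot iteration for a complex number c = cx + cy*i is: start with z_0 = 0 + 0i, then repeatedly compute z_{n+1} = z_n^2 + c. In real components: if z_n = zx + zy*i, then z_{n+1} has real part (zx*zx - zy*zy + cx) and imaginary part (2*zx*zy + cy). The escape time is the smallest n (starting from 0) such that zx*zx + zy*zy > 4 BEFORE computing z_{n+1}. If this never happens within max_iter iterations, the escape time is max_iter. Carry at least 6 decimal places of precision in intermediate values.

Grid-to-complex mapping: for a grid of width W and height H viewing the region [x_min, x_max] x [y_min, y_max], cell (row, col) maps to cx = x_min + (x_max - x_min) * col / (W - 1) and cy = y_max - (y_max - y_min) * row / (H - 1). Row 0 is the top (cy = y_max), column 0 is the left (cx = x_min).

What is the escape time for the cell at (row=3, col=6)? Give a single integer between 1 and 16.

z_0 = 0 + 0i, c = -1.1300 + 0.4037i
Iter 1: z = -1.1300 + 0.4037i, |z|^2 = 1.4399
Iter 2: z = -0.0161 + -0.5087i, |z|^2 = 0.2591
Iter 3: z = -1.3885 + 0.4201i, |z|^2 = 2.1046
Iter 4: z = 0.6215 + -0.7630i, |z|^2 = 0.9685
Iter 5: z = -1.3259 + -0.5447i, |z|^2 = 2.0548
Iter 6: z = 0.3313 + 1.8483i, |z|^2 = 3.5260
Iter 7: z = -4.4364 + 1.6285i, |z|^2 = 22.3338
Escaped at iteration 7

Answer: 7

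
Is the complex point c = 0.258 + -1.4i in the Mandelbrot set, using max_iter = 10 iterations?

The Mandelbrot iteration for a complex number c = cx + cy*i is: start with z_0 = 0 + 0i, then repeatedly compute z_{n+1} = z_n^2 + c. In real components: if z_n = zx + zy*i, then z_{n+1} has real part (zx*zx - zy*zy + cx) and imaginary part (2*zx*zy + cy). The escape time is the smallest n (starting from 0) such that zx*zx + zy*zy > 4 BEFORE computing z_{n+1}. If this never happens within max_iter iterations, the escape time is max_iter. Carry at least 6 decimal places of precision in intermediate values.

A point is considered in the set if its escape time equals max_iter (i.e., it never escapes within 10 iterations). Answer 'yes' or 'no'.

z_0 = 0 + 0i, c = 0.2580 + -1.4000i
Iter 1: z = 0.2580 + -1.4000i, |z|^2 = 2.0266
Iter 2: z = -1.6354 + -2.1224i, |z|^2 = 7.1792
Escaped at iteration 2

Answer: no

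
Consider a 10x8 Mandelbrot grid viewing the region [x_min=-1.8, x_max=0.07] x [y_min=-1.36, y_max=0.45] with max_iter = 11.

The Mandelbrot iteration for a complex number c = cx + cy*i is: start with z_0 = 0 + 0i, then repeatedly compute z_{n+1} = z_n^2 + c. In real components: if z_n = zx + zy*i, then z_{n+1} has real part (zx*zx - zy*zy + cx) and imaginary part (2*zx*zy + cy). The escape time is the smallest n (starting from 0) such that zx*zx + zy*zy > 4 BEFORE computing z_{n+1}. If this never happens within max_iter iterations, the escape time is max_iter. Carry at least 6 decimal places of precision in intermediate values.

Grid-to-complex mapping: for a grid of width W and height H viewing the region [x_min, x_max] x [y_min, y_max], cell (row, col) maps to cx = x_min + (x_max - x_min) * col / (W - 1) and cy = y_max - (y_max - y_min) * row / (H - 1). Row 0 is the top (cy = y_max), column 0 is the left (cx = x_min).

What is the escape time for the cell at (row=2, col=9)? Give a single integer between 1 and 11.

Answer: 11

Derivation:
z_0 = 0 + 0i, c = 0.0700 + -0.0671i
Iter 1: z = 0.0700 + -0.0671i, |z|^2 = 0.0094
Iter 2: z = 0.0704 + -0.0765i, |z|^2 = 0.0108
Iter 3: z = 0.0691 + -0.0779i, |z|^2 = 0.0108
Iter 4: z = 0.0687 + -0.0779i, |z|^2 = 0.0108
Iter 5: z = 0.0687 + -0.0778i, |z|^2 = 0.0108
Iter 6: z = 0.0687 + -0.0778i, |z|^2 = 0.0108
Iter 7: z = 0.0687 + -0.0778i, |z|^2 = 0.0108
Iter 8: z = 0.0687 + -0.0778i, |z|^2 = 0.0108
Iter 9: z = 0.0687 + -0.0778i, |z|^2 = 0.0108
Iter 10: z = 0.0687 + -0.0778i, |z|^2 = 0.0108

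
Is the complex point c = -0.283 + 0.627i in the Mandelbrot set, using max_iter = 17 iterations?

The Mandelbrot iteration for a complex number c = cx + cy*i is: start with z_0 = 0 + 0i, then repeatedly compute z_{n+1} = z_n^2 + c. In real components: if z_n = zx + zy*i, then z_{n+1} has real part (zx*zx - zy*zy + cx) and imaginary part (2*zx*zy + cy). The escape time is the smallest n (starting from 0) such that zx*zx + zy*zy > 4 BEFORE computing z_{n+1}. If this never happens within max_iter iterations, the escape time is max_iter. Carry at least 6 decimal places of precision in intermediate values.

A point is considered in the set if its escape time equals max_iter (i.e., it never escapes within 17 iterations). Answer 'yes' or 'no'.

z_0 = 0 + 0i, c = -0.2830 + 0.6270i
Iter 1: z = -0.2830 + 0.6270i, |z|^2 = 0.4732
Iter 2: z = -0.5960 + 0.2721i, |z|^2 = 0.4293
Iter 3: z = -0.0018 + 0.3026i, |z|^2 = 0.0916
Iter 4: z = -0.3746 + 0.6259i, |z|^2 = 0.5321
Iter 5: z = -0.5345 + 0.1581i, |z|^2 = 0.3107
Iter 6: z = -0.0223 + 0.4580i, |z|^2 = 0.2103
Iter 7: z = -0.4923 + 0.6065i, |z|^2 = 0.6102
Iter 8: z = -0.4086 + 0.0298i, |z|^2 = 0.1678
Iter 9: z = -0.1170 + 0.6026i, |z|^2 = 0.3768
Iter 10: z = -0.6325 + 0.4860i, |z|^2 = 0.6362
Iter 11: z = -0.1192 + 0.0122i, |z|^2 = 0.0144
Iter 12: z = -0.2689 + 0.6241i, |z|^2 = 0.4618
Iter 13: z = -0.6002 + 0.2913i, |z|^2 = 0.4451
Iter 14: z = -0.0077 + 0.2773i, |z|^2 = 0.0770
Iter 15: z = -0.3599 + 0.6227i, |z|^2 = 0.5173
Iter 16: z = -0.5413 + 0.1788i, |z|^2 = 0.3250
Did not escape in 17 iterations → in set

Answer: yes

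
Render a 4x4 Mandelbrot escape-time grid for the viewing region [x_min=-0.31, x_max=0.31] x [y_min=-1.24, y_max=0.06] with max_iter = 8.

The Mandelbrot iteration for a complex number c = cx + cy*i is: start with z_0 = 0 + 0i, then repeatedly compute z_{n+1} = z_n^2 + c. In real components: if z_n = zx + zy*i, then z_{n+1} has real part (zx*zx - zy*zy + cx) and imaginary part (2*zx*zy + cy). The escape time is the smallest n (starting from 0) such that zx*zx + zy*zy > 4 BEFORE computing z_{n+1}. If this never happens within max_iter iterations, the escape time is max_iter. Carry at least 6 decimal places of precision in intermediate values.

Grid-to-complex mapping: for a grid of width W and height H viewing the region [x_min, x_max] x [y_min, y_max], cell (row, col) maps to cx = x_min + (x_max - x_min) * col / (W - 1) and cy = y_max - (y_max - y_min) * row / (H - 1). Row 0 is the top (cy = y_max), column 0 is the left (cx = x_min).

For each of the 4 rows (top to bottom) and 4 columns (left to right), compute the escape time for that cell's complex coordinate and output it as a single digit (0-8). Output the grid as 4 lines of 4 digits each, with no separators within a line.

(row=0, col=0): c = -0.3100 + 0.0600i → escape time 8
(row=0, col=1): c = -0.1033 + 0.0600i → escape time 8
(row=0, col=2): c = 0.1033 + 0.0600i → escape time 8
(row=0, col=3): c = 0.3100 + 0.0600i → escape time 8
(row=1, col=0): c = -0.3100 + -0.3733i → escape time 8
(row=1, col=1): c = -0.1033 + -0.3733i → escape time 8
(row=1, col=2): c = 0.1033 + -0.3733i → escape time 8
(row=1, col=3): c = 0.3100 + -0.3733i → escape time 8
(row=2, col=0): c = -0.3100 + -0.8067i → escape time 8
(row=2, col=1): c = -0.1033 + -0.8067i → escape time 8
(row=2, col=2): c = 0.1033 + -0.8067i → escape time 6
(row=2, col=3): c = 0.3100 + -0.8067i → escape time 4
(row=3, col=0): c = -0.3100 + -1.2400i → escape time 3
(row=3, col=1): c = -0.1033 + -1.2400i → escape time 3
(row=3, col=2): c = 0.1033 + -1.2400i → escape time 2
(row=3, col=3): c = 0.3100 + -1.2400i → escape time 2

Answer: 8888
8888
8864
3322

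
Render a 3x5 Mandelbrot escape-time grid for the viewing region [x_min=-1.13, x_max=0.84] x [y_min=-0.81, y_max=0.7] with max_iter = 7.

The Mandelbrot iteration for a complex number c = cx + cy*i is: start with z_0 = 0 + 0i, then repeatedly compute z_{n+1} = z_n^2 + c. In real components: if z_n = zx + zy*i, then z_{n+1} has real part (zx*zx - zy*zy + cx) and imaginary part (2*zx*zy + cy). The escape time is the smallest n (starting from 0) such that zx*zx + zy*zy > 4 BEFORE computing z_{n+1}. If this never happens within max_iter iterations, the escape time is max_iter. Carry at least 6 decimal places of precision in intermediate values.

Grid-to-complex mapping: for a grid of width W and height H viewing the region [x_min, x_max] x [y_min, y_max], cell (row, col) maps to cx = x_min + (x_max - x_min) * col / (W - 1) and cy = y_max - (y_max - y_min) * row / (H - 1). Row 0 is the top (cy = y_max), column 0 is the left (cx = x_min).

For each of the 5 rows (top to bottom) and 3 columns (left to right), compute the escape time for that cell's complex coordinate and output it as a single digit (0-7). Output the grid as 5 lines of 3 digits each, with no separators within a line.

Answer: 372
773
773
673
372

Derivation:
(row=0, col=0): c = -1.1300 + 0.7000i → escape time 3
(row=0, col=1): c = -0.1450 + 0.7000i → escape time 7
(row=0, col=2): c = 0.8400 + 0.7000i → escape time 2
(row=1, col=0): c = -1.1300 + 0.3225i → escape time 7
(row=1, col=1): c = -0.1450 + 0.3225i → escape time 7
(row=1, col=2): c = 0.8400 + 0.3225i → escape time 3
(row=2, col=0): c = -1.1300 + -0.0550i → escape time 7
(row=2, col=1): c = -0.1450 + -0.0550i → escape time 7
(row=2, col=2): c = 0.8400 + -0.0550i → escape time 3
(row=3, col=0): c = -1.1300 + -0.4325i → escape time 6
(row=3, col=1): c = -0.1450 + -0.4325i → escape time 7
(row=3, col=2): c = 0.8400 + -0.4325i → escape time 3
(row=4, col=0): c = -1.1300 + -0.8100i → escape time 3
(row=4, col=1): c = -0.1450 + -0.8100i → escape time 7
(row=4, col=2): c = 0.8400 + -0.8100i → escape time 2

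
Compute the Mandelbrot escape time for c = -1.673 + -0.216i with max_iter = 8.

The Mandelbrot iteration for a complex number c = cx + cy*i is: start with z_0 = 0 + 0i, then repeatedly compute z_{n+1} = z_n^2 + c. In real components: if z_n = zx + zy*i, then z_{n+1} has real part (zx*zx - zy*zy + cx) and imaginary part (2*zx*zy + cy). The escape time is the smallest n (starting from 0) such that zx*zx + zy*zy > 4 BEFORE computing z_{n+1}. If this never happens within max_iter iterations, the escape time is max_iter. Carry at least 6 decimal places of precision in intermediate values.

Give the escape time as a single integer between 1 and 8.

z_0 = 0 + 0i, c = -1.6730 + -0.2160i
Iter 1: z = -1.6730 + -0.2160i, |z|^2 = 2.8456
Iter 2: z = 1.0793 + 0.5067i, |z|^2 = 1.4216
Iter 3: z = -0.7650 + 0.8778i, |z|^2 = 1.3557
Iter 4: z = -1.8584 + -1.5590i, |z|^2 = 5.8841
Escaped at iteration 4

Answer: 4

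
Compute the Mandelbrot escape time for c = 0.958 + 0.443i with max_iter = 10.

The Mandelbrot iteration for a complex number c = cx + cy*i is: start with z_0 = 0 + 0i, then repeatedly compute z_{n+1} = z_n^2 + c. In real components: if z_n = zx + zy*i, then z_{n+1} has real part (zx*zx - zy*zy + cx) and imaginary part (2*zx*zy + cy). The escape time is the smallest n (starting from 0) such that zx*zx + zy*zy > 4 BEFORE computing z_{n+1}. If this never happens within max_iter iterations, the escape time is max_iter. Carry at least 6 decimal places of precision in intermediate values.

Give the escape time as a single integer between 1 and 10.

Answer: 2

Derivation:
z_0 = 0 + 0i, c = 0.9580 + 0.4430i
Iter 1: z = 0.9580 + 0.4430i, |z|^2 = 1.1140
Iter 2: z = 1.6795 + 1.2918i, |z|^2 = 4.4895
Escaped at iteration 2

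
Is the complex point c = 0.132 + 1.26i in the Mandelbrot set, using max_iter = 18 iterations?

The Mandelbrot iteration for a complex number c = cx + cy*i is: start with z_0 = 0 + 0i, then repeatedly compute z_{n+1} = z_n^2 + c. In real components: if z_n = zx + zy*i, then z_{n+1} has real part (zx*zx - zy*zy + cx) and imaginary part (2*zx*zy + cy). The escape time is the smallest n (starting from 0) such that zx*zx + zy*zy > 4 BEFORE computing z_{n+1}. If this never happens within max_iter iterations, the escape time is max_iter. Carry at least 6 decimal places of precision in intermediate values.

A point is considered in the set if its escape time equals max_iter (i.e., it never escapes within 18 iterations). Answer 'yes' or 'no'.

z_0 = 0 + 0i, c = 0.1320 + 1.2600i
Iter 1: z = 0.1320 + 1.2600i, |z|^2 = 1.6050
Iter 2: z = -1.4382 + 1.5926i, |z|^2 = 4.6049
Escaped at iteration 2

Answer: no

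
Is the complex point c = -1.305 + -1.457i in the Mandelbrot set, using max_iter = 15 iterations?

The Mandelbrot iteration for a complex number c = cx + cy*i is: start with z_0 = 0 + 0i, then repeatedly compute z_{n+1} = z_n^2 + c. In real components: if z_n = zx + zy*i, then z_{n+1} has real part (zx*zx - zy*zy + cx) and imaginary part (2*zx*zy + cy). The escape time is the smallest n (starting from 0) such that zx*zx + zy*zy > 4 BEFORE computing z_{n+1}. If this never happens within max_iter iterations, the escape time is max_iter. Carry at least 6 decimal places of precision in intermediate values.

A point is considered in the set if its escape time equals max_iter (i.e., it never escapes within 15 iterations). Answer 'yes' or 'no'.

Answer: no

Derivation:
z_0 = 0 + 0i, c = -1.3050 + -1.4570i
Iter 1: z = -1.3050 + -1.4570i, |z|^2 = 3.8259
Iter 2: z = -1.7248 + 2.3458i, |z|^2 = 8.4777
Escaped at iteration 2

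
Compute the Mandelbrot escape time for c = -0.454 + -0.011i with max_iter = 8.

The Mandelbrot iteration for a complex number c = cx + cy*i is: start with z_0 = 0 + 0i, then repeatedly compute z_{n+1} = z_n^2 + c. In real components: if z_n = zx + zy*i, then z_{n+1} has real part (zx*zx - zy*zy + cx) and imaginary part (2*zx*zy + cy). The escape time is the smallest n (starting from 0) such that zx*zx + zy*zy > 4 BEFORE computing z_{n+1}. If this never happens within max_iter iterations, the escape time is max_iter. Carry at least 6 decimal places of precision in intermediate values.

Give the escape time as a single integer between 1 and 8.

Answer: 8

Derivation:
z_0 = 0 + 0i, c = -0.4540 + -0.0110i
Iter 1: z = -0.4540 + -0.0110i, |z|^2 = 0.2062
Iter 2: z = -0.2480 + -0.0010i, |z|^2 = 0.0615
Iter 3: z = -0.3925 + -0.0105i, |z|^2 = 0.1542
Iter 4: z = -0.3001 + -0.0028i, |z|^2 = 0.0900
Iter 5: z = -0.3640 + -0.0093i, |z|^2 = 0.1326
Iter 6: z = -0.3216 + -0.0042i, |z|^2 = 0.1035
Iter 7: z = -0.3506 + -0.0083i, |z|^2 = 0.1230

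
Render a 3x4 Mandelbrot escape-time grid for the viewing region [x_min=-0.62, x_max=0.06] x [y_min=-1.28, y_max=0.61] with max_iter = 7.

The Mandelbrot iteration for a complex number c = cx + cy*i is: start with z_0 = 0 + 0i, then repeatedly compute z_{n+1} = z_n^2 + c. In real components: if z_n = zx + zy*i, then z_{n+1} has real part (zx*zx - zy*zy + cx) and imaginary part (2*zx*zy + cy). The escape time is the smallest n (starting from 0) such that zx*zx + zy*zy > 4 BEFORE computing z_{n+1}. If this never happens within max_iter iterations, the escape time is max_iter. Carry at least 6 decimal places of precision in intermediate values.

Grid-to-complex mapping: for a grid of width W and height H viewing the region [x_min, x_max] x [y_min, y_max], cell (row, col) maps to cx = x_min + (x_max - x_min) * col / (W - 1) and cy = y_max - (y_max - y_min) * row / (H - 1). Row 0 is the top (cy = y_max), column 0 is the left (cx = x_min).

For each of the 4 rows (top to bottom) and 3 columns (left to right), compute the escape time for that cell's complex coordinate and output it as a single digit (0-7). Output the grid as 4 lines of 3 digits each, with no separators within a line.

(row=0, col=0): c = -0.6200 + 0.6100i → escape time 7
(row=0, col=1): c = -0.2800 + 0.6100i → escape time 7
(row=0, col=2): c = 0.0600 + 0.6100i → escape time 7
(row=1, col=0): c = -0.6200 + -0.0200i → escape time 7
(row=1, col=1): c = -0.2800 + -0.0200i → escape time 7
(row=1, col=2): c = 0.0600 + -0.0200i → escape time 7
(row=2, col=0): c = -0.6200 + -0.6500i → escape time 7
(row=2, col=1): c = -0.2800 + -0.6500i → escape time 7
(row=2, col=2): c = 0.0600 + -0.6500i → escape time 7
(row=3, col=0): c = -0.6200 + -1.2800i → escape time 3
(row=3, col=1): c = -0.2800 + -1.2800i → escape time 3
(row=3, col=2): c = 0.0600 + -1.2800i → escape time 2

Answer: 777
777
777
332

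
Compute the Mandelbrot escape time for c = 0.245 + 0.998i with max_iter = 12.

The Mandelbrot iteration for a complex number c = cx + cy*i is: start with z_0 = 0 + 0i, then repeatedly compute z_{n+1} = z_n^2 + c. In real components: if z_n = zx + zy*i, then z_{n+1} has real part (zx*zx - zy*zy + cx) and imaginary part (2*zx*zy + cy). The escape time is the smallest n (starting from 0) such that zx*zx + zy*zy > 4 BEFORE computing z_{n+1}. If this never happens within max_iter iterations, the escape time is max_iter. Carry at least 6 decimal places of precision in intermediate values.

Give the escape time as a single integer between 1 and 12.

Answer: 4

Derivation:
z_0 = 0 + 0i, c = 0.2450 + 0.9980i
Iter 1: z = 0.2450 + 0.9980i, |z|^2 = 1.0560
Iter 2: z = -0.6910 + 1.4870i, |z|^2 = 2.6887
Iter 3: z = -1.4888 + -1.0570i, |z|^2 = 3.3337
Iter 4: z = 1.3442 + 4.1453i, |z|^2 = 18.9902
Escaped at iteration 4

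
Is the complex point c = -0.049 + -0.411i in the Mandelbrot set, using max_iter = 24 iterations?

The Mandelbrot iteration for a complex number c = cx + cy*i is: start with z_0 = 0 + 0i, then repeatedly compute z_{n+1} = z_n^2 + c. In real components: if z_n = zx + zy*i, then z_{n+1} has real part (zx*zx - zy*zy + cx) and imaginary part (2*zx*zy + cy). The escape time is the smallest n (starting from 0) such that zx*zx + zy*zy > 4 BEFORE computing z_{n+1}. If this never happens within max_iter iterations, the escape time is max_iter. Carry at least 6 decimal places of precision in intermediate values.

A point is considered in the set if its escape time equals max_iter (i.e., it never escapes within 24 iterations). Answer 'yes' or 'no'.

z_0 = 0 + 0i, c = -0.0490 + -0.4110i
Iter 1: z = -0.0490 + -0.4110i, |z|^2 = 0.1713
Iter 2: z = -0.2155 + -0.3707i, |z|^2 = 0.1839
Iter 3: z = -0.1400 + -0.2512i, |z|^2 = 0.0827
Iter 4: z = -0.0925 + -0.3407i, |z|^2 = 0.1246
Iter 5: z = -0.1565 + -0.3480i, |z|^2 = 0.1456
Iter 6: z = -0.1456 + -0.3021i, |z|^2 = 0.1125
Iter 7: z = -0.1191 + -0.3230i, |z|^2 = 0.1185
Iter 8: z = -0.1392 + -0.3341i, |z|^2 = 0.1310
Iter 9: z = -0.1412 + -0.3180i, |z|^2 = 0.1211
Iter 10: z = -0.1302 + -0.3212i, |z|^2 = 0.1201
Iter 11: z = -0.1352 + -0.3274i, |z|^2 = 0.1255
Iter 12: z = -0.1379 + -0.3225i, |z|^2 = 0.1230
Iter 13: z = -0.1340 + -0.3221i, |z|^2 = 0.1217
Iter 14: z = -0.1348 + -0.3247i, |z|^2 = 0.1236
Iter 15: z = -0.1363 + -0.3235i, |z|^2 = 0.1232
Iter 16: z = -0.1351 + -0.3228i, |z|^2 = 0.1225
Iter 17: z = -0.1350 + -0.3238i, |z|^2 = 0.1231
Iter 18: z = -0.1356 + -0.3236i, |z|^2 = 0.1231
Iter 19: z = -0.1353 + -0.3232i, |z|^2 = 0.1228
Iter 20: z = -0.1352 + -0.3235i, |z|^2 = 0.1229
Iter 21: z = -0.1354 + -0.3235i, |z|^2 = 0.1230
Iter 22: z = -0.1353 + -0.3234i, |z|^2 = 0.1229
Iter 23: z = -0.1353 + -0.3235i, |z|^2 = 0.1229
Did not escape in 24 iterations → in set

Answer: yes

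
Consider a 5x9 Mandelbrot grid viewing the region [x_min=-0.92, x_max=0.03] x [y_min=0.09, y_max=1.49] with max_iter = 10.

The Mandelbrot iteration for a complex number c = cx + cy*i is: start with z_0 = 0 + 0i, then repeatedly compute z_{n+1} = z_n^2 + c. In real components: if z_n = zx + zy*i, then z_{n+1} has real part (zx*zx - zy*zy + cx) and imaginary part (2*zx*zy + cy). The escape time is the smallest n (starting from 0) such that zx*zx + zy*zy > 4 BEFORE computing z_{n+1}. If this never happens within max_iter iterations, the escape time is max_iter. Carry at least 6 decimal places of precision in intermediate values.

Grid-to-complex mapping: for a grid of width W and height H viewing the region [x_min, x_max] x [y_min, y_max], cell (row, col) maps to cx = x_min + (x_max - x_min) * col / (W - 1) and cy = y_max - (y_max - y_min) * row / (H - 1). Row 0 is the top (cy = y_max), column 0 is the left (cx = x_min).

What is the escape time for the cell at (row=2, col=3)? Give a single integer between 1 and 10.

z_0 = 0 + 0i, c = -0.2075 + 1.1400i
Iter 1: z = -0.2075 + 1.1400i, |z|^2 = 1.3427
Iter 2: z = -1.4640 + 0.6669i, |z|^2 = 2.5882
Iter 3: z = 1.4912 + -0.8127i, |z|^2 = 2.8841
Iter 4: z = 1.3555 + -1.2839i, |z|^2 = 3.4858
Iter 5: z = -0.0183 + -2.3407i, |z|^2 = 5.4790
Escaped at iteration 5

Answer: 5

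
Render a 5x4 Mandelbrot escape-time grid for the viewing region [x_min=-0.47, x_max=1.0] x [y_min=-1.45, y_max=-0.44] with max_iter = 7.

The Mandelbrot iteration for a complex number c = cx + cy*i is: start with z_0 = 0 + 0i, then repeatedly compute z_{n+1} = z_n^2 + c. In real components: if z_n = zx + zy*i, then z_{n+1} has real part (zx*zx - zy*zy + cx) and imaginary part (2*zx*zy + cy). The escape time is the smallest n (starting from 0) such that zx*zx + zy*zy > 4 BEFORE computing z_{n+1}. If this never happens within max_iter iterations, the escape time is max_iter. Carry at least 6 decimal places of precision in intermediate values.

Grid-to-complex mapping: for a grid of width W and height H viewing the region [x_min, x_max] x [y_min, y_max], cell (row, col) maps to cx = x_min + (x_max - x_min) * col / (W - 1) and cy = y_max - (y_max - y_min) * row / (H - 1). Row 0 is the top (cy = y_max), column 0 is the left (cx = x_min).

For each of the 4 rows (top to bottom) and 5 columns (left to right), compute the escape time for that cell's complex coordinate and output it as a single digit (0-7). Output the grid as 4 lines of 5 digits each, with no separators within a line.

(row=0, col=0): c = -0.4700 + -0.4400i → escape time 7
(row=0, col=1): c = -0.1025 + -0.4400i → escape time 7
(row=0, col=2): c = 0.2650 + -0.4400i → escape time 7
(row=0, col=3): c = 0.6325 + -0.4400i → escape time 3
(row=0, col=4): c = 1.0000 + -0.4400i → escape time 2
(row=1, col=0): c = -0.4700 + -0.7767i → escape time 6
(row=1, col=1): c = -0.1025 + -0.7767i → escape time 7
(row=1, col=2): c = 0.2650 + -0.7767i → escape time 5
(row=1, col=3): c = 0.6325 + -0.7767i → escape time 3
(row=1, col=4): c = 1.0000 + -0.7767i → escape time 2
(row=2, col=0): c = -0.4700 + -1.1133i → escape time 4
(row=2, col=1): c = -0.1025 + -1.1133i → escape time 5
(row=2, col=2): c = 0.2650 + -1.1133i → escape time 3
(row=2, col=3): c = 0.6325 + -1.1133i → escape time 2
(row=2, col=4): c = 1.0000 + -1.1133i → escape time 2
(row=3, col=0): c = -0.4700 + -1.4500i → escape time 2
(row=3, col=1): c = -0.1025 + -1.4500i → escape time 2
(row=3, col=2): c = 0.2650 + -1.4500i → escape time 2
(row=3, col=3): c = 0.6325 + -1.4500i → escape time 2
(row=3, col=4): c = 1.0000 + -1.4500i → escape time 2

Answer: 77732
67532
45322
22222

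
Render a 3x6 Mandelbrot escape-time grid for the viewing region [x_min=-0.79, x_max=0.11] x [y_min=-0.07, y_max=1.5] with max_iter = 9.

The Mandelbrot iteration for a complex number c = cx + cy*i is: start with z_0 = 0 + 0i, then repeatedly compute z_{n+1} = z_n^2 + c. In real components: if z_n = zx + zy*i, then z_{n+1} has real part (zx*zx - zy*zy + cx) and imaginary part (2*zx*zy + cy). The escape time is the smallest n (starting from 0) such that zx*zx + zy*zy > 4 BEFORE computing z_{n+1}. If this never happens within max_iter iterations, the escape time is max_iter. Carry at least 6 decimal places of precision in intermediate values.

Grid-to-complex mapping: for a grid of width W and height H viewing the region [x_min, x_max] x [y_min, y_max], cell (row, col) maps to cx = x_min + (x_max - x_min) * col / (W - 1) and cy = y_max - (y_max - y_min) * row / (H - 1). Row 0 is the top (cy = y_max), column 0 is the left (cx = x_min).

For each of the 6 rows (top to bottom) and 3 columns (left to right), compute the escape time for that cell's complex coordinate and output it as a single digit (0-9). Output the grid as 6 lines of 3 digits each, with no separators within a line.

Answer: 222
333
465
699
999
999

Derivation:
(row=0, col=0): c = -0.7900 + 1.5000i → escape time 2
(row=0, col=1): c = -0.3400 + 1.5000i → escape time 2
(row=0, col=2): c = 0.1100 + 1.5000i → escape time 2
(row=1, col=0): c = -0.7900 + 1.1860i → escape time 3
(row=1, col=1): c = -0.3400 + 1.1860i → escape time 3
(row=1, col=2): c = 0.1100 + 1.1860i → escape time 3
(row=2, col=0): c = -0.7900 + 0.8720i → escape time 4
(row=2, col=1): c = -0.3400 + 0.8720i → escape time 6
(row=2, col=2): c = 0.1100 + 0.8720i → escape time 5
(row=3, col=0): c = -0.7900 + 0.5580i → escape time 6
(row=3, col=1): c = -0.3400 + 0.5580i → escape time 9
(row=3, col=2): c = 0.1100 + 0.5580i → escape time 9
(row=4, col=0): c = -0.7900 + 0.2440i → escape time 9
(row=4, col=1): c = -0.3400 + 0.2440i → escape time 9
(row=4, col=2): c = 0.1100 + 0.2440i → escape time 9
(row=5, col=0): c = -0.7900 + -0.0700i → escape time 9
(row=5, col=1): c = -0.3400 + -0.0700i → escape time 9
(row=5, col=2): c = 0.1100 + -0.0700i → escape time 9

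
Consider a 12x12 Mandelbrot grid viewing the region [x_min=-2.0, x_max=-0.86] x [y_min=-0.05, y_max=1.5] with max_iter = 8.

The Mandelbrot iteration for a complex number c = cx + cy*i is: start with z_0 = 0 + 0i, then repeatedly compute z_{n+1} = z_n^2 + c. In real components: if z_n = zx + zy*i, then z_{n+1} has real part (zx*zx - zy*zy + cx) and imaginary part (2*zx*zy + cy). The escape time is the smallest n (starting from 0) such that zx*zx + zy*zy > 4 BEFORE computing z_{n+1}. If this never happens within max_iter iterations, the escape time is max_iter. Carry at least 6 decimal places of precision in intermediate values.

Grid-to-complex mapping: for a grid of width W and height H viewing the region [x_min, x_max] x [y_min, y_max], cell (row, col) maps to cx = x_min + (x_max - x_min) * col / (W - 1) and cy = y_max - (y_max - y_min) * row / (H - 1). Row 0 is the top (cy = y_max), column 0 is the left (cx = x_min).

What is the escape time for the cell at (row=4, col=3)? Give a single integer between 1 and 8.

z_0 = 0 + 0i, c = -1.6891 + 0.9364i
Iter 1: z = -1.6891 + 0.9364i, |z|^2 = 3.7298
Iter 2: z = 0.2872 + -2.2268i, |z|^2 = 5.0413
Escaped at iteration 2

Answer: 2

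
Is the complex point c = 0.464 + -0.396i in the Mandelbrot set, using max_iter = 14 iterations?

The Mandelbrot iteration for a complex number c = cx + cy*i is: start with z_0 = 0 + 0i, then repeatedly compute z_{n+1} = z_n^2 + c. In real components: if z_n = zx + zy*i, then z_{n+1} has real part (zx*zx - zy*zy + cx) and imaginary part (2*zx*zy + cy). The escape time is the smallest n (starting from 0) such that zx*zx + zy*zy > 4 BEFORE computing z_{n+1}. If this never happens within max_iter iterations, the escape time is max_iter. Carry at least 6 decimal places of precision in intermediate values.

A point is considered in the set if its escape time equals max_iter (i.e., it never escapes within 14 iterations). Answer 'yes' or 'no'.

Answer: no

Derivation:
z_0 = 0 + 0i, c = 0.4640 + -0.3960i
Iter 1: z = 0.4640 + -0.3960i, |z|^2 = 0.3721
Iter 2: z = 0.5225 + -0.7635i, |z|^2 = 0.8559
Iter 3: z = 0.1541 + -1.1938i, |z|^2 = 1.4489
Iter 4: z = -0.9375 + -0.7639i, |z|^2 = 1.4623
Iter 5: z = 0.7593 + 1.0362i, |z|^2 = 1.6503
Iter 6: z = -0.0331 + 1.1776i, |z|^2 = 1.3878
Iter 7: z = -0.9217 + -0.4739i, |z|^2 = 1.0741
Iter 8: z = 1.0889 + 0.4776i, |z|^2 = 1.4137
Iter 9: z = 1.4215 + 0.6440i, |z|^2 = 2.4356
Iter 10: z = 2.0700 + 1.4350i, |z|^2 = 6.3443
Escaped at iteration 10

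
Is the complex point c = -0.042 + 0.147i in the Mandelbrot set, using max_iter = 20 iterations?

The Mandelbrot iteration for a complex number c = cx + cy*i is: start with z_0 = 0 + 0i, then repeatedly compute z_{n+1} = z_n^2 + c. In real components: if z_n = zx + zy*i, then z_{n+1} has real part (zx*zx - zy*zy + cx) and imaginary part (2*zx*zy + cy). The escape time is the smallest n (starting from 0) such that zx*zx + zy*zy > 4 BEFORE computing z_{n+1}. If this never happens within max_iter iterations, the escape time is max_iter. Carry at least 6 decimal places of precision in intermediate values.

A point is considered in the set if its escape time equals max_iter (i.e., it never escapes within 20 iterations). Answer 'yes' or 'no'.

z_0 = 0 + 0i, c = -0.0420 + 0.1470i
Iter 1: z = -0.0420 + 0.1470i, |z|^2 = 0.0234
Iter 2: z = -0.0618 + 0.1347i, |z|^2 = 0.0220
Iter 3: z = -0.0563 + 0.1303i, |z|^2 = 0.0202
Iter 4: z = -0.0558 + 0.1323i, |z|^2 = 0.0206
Iter 5: z = -0.0564 + 0.1322i, |z|^2 = 0.0207
Iter 6: z = -0.0563 + 0.1321i, |z|^2 = 0.0206
Iter 7: z = -0.0563 + 0.1321i, |z|^2 = 0.0206
Iter 8: z = -0.0563 + 0.1321i, |z|^2 = 0.0206
Iter 9: z = -0.0563 + 0.1321i, |z|^2 = 0.0206
Iter 10: z = -0.0563 + 0.1321i, |z|^2 = 0.0206
Iter 11: z = -0.0563 + 0.1321i, |z|^2 = 0.0206
Iter 12: z = -0.0563 + 0.1321i, |z|^2 = 0.0206
Iter 13: z = -0.0563 + 0.1321i, |z|^2 = 0.0206
Iter 14: z = -0.0563 + 0.1321i, |z|^2 = 0.0206
Iter 15: z = -0.0563 + 0.1321i, |z|^2 = 0.0206
Iter 16: z = -0.0563 + 0.1321i, |z|^2 = 0.0206
Iter 17: z = -0.0563 + 0.1321i, |z|^2 = 0.0206
Iter 18: z = -0.0563 + 0.1321i, |z|^2 = 0.0206
Iter 19: z = -0.0563 + 0.1321i, |z|^2 = 0.0206
Did not escape in 20 iterations → in set

Answer: yes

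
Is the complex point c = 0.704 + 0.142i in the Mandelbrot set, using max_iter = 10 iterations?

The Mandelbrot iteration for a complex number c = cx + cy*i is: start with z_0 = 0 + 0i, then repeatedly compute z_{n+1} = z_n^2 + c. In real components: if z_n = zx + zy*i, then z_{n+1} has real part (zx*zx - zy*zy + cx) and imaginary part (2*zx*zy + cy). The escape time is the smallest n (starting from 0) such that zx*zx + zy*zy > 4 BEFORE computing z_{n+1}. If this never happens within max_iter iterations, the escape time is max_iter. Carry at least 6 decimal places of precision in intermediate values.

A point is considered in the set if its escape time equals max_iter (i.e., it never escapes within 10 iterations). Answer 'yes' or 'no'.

z_0 = 0 + 0i, c = 0.7040 + 0.1420i
Iter 1: z = 0.7040 + 0.1420i, |z|^2 = 0.5158
Iter 2: z = 1.1795 + 0.3419i, |z|^2 = 1.5080
Iter 3: z = 1.9782 + 0.9486i, |z|^2 = 4.8131
Escaped at iteration 3

Answer: no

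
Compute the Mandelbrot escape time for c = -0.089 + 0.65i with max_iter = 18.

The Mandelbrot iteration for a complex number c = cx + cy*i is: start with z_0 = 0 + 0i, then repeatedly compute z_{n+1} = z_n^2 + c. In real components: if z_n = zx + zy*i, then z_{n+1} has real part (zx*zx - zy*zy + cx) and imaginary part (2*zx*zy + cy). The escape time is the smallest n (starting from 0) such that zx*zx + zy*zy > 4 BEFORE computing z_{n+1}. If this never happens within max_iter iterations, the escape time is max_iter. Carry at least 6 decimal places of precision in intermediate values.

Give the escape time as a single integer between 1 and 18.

Answer: 18

Derivation:
z_0 = 0 + 0i, c = -0.0890 + 0.6500i
Iter 1: z = -0.0890 + 0.6500i, |z|^2 = 0.4304
Iter 2: z = -0.5036 + 0.5343i, |z|^2 = 0.5391
Iter 3: z = -0.1209 + 0.1119i, |z|^2 = 0.0271
Iter 4: z = -0.0869 + 0.6230i, |z|^2 = 0.3956
Iter 5: z = -0.4695 + 0.5417i, |z|^2 = 0.5139
Iter 6: z = -0.1620 + 0.1413i, |z|^2 = 0.0462
Iter 7: z = -0.0827 + 0.6042i, |z|^2 = 0.3719
Iter 8: z = -0.4472 + 0.5500i, |z|^2 = 0.5026
Iter 9: z = -0.1915 + 0.1580i, |z|^2 = 0.0617
Iter 10: z = -0.0773 + 0.5895i, |z|^2 = 0.3535
Iter 11: z = -0.4305 + 0.5589i, |z|^2 = 0.4977
Iter 12: z = -0.2160 + 0.1688i, |z|^2 = 0.0752
Iter 13: z = -0.0708 + 0.5771i, |z|^2 = 0.3380
Iter 14: z = -0.4170 + 0.5683i, |z|^2 = 0.4968
Iter 15: z = -0.2380 + 0.1761i, |z|^2 = 0.0877
Iter 16: z = -0.0633 + 0.5662i, |z|^2 = 0.3246
Iter 17: z = -0.4055 + 0.5783i, |z|^2 = 0.4989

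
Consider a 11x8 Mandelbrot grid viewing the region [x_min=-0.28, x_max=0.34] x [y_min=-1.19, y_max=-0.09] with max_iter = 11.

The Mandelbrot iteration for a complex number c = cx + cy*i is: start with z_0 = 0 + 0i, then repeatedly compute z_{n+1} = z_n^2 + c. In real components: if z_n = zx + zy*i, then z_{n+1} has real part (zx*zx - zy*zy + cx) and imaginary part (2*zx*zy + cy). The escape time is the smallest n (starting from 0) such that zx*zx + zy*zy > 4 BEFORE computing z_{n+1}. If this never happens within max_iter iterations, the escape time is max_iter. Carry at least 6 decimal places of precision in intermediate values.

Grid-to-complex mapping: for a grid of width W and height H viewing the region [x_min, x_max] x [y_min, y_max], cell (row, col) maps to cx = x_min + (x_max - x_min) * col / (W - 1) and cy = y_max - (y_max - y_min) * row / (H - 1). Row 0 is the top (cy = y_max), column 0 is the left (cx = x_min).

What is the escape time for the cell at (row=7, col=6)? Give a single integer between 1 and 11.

z_0 = 0 + 0i, c = 0.0920 + -1.1900i
Iter 1: z = 0.0920 + -1.1900i, |z|^2 = 1.4246
Iter 2: z = -1.3156 + -1.4090i, |z|^2 = 3.7161
Iter 3: z = -0.1623 + 2.5174i, |z|^2 = 6.3634
Escaped at iteration 3

Answer: 3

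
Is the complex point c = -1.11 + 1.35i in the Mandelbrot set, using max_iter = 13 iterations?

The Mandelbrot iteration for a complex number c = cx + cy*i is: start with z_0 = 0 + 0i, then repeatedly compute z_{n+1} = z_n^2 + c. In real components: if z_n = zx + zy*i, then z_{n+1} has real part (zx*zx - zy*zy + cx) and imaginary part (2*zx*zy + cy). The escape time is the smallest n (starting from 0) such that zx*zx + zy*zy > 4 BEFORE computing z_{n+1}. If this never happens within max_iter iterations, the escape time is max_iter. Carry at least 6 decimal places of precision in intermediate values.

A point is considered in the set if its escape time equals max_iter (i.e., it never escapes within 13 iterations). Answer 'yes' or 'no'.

z_0 = 0 + 0i, c = -1.1100 + 1.3500i
Iter 1: z = -1.1100 + 1.3500i, |z|^2 = 3.0546
Iter 2: z = -1.7004 + -1.6470i, |z|^2 = 5.6040
Escaped at iteration 2

Answer: no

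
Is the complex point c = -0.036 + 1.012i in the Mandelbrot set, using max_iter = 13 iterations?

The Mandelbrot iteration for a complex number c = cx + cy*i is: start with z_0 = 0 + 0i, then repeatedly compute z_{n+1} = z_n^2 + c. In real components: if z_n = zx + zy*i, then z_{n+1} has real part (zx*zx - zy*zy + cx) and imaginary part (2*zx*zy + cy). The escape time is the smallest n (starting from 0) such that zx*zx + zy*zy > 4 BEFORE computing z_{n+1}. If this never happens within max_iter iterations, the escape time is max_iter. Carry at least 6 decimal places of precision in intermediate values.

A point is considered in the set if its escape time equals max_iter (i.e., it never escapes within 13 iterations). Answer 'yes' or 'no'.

Answer: no

Derivation:
z_0 = 0 + 0i, c = -0.0360 + 1.0120i
Iter 1: z = -0.0360 + 1.0120i, |z|^2 = 1.0254
Iter 2: z = -1.0588 + 0.9391i, |z|^2 = 2.0031
Iter 3: z = 0.2032 + -0.9768i, |z|^2 = 0.9954
Iter 4: z = -0.9489 + 0.6151i, |z|^2 = 1.2786
Iter 5: z = 0.4860 + -0.1552i, |z|^2 = 0.2603
Iter 6: z = 0.1761 + 0.8611i, |z|^2 = 0.7725
Iter 7: z = -0.7465 + 1.3154i, |z|^2 = 2.2874
Iter 8: z = -1.2089 + -0.9518i, |z|^2 = 2.3675
Iter 9: z = 0.5196 + 3.3134i, |z|^2 = 11.2483
Escaped at iteration 9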